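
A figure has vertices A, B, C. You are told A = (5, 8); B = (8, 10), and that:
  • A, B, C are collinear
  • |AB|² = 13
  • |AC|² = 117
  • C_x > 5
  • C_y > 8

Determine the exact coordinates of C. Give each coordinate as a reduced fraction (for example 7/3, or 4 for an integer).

C = (14, 14)

1. C_x = 14  [[A, B, C are collinear ⇒ -2x+3y-14=0] ∩ [|C−(5, 8)|²=117]]
2. C_y = 14  [[A, B, C are collinear ⇒ -2x+3y-14=0] ∩ [|C−(5, 8)|²=117]]
   so C = (14, 14)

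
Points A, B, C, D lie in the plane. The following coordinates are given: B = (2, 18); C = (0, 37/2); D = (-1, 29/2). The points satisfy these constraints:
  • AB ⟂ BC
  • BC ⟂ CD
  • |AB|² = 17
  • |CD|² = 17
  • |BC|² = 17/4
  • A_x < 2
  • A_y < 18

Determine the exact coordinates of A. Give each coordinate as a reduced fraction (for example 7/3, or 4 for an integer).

A = (1, 14)

1. A_x = 1  [[AB ⟂ BC ⇒ 2x-1/2y+5=0] ∩ [|A−(2, 18)|²=17]]
2. A_y = 14  [[AB ⟂ BC ⇒ 2x-1/2y+5=0] ∩ [|A−(2, 18)|²=17]]
   so A = (1, 14)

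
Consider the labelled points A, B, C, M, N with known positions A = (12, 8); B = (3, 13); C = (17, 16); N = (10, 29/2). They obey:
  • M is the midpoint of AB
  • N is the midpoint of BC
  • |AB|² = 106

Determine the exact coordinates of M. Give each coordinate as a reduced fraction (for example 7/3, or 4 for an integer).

1. M_x = 15/2  [2·M = A+B = (12, 8)+(3, 13)]
2. M_y = 21/2  [2·M = A+B = (12, 8)+(3, 13)]
   so M = (15/2, 21/2)

M = (15/2, 21/2)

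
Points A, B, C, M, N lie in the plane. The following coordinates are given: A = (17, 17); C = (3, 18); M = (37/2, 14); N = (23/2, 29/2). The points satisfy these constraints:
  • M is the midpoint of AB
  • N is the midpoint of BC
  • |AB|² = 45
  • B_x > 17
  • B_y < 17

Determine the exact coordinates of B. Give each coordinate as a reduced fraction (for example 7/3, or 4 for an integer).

B = (20, 11)

1. B_x = 20  [B = 2·M−A = 2·(37/2, 14)−(17, 17)]
2. B_y = 11  [B = 2·M−A = 2·(37/2, 14)−(17, 17)]
   so B = (20, 11)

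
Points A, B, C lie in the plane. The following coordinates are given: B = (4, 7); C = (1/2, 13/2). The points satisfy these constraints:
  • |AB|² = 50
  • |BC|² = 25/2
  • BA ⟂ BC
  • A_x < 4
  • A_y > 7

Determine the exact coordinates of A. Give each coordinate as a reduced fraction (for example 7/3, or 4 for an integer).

1. A_x = 3  [[BA ⟂ BC ⇒ -7/2x-1/2y+35/2=0] ∩ [|A−(4, 7)|²=50]]
2. A_y = 14  [[BA ⟂ BC ⇒ -7/2x-1/2y+35/2=0] ∩ [|A−(4, 7)|²=50]]
   so A = (3, 14)

A = (3, 14)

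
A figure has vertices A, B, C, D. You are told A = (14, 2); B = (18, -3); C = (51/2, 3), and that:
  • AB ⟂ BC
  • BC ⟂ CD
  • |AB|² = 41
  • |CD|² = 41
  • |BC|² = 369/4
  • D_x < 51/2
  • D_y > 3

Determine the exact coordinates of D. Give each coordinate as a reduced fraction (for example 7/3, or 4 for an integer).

1. D_x = 43/2  [[BC ⟂ CD ⇒ 15/2x+6y-837/4=0] ∩ [|D−(51/2, 3)|²=41]]
2. D_y = 8  [[BC ⟂ CD ⇒ 15/2x+6y-837/4=0] ∩ [|D−(51/2, 3)|²=41]]
   so D = (43/2, 8)

D = (43/2, 8)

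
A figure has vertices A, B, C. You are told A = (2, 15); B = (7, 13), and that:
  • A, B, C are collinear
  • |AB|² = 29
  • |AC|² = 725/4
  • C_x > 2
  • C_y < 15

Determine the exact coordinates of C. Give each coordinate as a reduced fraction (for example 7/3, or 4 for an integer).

C = (29/2, 10)

1. C_x = 29/2  [[A, B, C are collinear ⇒ 2x+5y-79=0] ∩ [|C−(2, 15)|²=725/4]]
2. C_y = 10  [[A, B, C are collinear ⇒ 2x+5y-79=0] ∩ [|C−(2, 15)|²=725/4]]
   so C = (29/2, 10)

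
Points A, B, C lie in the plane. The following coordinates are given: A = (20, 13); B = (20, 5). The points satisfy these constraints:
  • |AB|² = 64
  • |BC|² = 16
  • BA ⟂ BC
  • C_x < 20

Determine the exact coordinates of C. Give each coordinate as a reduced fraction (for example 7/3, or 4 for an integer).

C = (16, 5)

1. C_x = 16  [[BA ⟂ BC ⇒ 8y-40=0] ∩ [|C−(20, 5)|²=16]]
2. C_y = 5  [[BA ⟂ BC ⇒ 8y-40=0] ∩ [|C−(20, 5)|²=16]]
   so C = (16, 5)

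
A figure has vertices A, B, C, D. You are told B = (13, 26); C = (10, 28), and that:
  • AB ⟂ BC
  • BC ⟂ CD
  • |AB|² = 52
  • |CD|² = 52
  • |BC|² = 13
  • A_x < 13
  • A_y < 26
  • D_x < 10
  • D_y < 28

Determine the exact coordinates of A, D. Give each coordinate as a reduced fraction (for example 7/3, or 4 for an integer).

1. A_x = 9  [[AB ⟂ BC ⇒ 3x-2y+13=0] ∩ [|A−(13, 26)|²=52]]
2. A_y = 20  [[AB ⟂ BC ⇒ 3x-2y+13=0] ∩ [|A−(13, 26)|²=52]]
   so A = (9, 20)
3. D_x = 6  [[BC ⟂ CD ⇒ -3x+2y-26=0] ∩ [|D−(10, 28)|²=52]]
4. D_y = 22  [[BC ⟂ CD ⇒ -3x+2y-26=0] ∩ [|D−(10, 28)|²=52]]
   so D = (6, 22)

A = (9, 20)
D = (6, 22)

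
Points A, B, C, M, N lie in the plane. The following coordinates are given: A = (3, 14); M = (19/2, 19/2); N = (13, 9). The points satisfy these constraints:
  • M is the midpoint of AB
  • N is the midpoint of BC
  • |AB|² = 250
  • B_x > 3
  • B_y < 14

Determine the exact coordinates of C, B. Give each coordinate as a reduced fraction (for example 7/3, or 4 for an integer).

1. B_x = 16  [B = 2·M−A = 2·(19/2, 19/2)−(3, 14)]
2. B_y = 5  [B = 2·M−A = 2·(19/2, 19/2)−(3, 14)]
   so B = (16, 5)
3. C_x = 10  [C = 2·N−B = 2·(13, 9)−(16, 5)]
4. C_y = 13  [C = 2·N−B = 2·(13, 9)−(16, 5)]
   so C = (10, 13)

C = (10, 13)
B = (16, 5)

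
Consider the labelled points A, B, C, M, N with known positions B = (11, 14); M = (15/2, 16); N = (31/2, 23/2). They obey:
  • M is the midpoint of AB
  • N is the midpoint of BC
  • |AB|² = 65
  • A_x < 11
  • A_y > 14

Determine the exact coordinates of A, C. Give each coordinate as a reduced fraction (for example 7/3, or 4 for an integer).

1. A_x = 4  [A = 2·M−B = 2·(15/2, 16)−(11, 14)]
2. A_y = 18  [A = 2·M−B = 2·(15/2, 16)−(11, 14)]
   so A = (4, 18)
3. C_x = 20  [C = 2·N−B = 2·(31/2, 23/2)−(11, 14)]
4. C_y = 9  [C = 2·N−B = 2·(31/2, 23/2)−(11, 14)]
   so C = (20, 9)

A = (4, 18)
C = (20, 9)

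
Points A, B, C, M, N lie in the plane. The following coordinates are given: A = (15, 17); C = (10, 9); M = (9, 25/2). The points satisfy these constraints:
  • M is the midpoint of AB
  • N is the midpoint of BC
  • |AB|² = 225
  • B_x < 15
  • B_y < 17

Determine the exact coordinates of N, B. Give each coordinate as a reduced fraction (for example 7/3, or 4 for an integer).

N = (13/2, 17/2)
B = (3, 8)

1. B_x = 3  [B = 2·M−A = 2·(9, 25/2)−(15, 17)]
2. B_y = 8  [B = 2·M−A = 2·(9, 25/2)−(15, 17)]
   so B = (3, 8)
3. N_x = 13/2  [2·N = B+C = (3, 8)+(10, 9)]
4. N_y = 17/2  [2·N = B+C = (3, 8)+(10, 9)]
   so N = (13/2, 17/2)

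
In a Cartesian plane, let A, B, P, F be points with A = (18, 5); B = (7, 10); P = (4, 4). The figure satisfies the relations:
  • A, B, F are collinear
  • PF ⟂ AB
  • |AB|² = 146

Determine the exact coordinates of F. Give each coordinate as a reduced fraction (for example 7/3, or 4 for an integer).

F = (989/146, 1475/146)

1. F_x = 989/146  [[A, B, F are collinear ⇒ -5x-11y+145=0] ∩ [PF ⟂ AB ⇒ -11x+5y+24=0]]
2. F_y = 1475/146  [[A, B, F are collinear ⇒ -5x-11y+145=0] ∩ [PF ⟂ AB ⇒ -11x+5y+24=0]]
   so F = (989/146, 1475/146)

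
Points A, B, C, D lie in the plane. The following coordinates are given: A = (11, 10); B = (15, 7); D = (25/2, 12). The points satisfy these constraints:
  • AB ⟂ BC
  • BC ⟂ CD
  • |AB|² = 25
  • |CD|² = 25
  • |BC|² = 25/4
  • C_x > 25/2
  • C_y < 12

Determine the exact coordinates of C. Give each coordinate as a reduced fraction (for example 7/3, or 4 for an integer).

1. C_x = 33/2  [[AB ⟂ BC ⇒ 4x-3y-39=0] ∩ [|C−(25/2, 12)|²=25]]
2. C_y = 9  [[AB ⟂ BC ⇒ 4x-3y-39=0] ∩ [|C−(25/2, 12)|²=25]]
   so C = (33/2, 9)

C = (33/2, 9)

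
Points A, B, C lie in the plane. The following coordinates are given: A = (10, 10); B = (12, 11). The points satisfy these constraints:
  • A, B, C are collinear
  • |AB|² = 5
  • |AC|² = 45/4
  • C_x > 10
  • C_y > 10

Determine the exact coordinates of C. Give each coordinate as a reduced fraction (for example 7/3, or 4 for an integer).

1. C_x = 13  [[A, B, C are collinear ⇒ -1x+2y-10=0] ∩ [|C−(10, 10)|²=45/4]]
2. C_y = 23/2  [[A, B, C are collinear ⇒ -1x+2y-10=0] ∩ [|C−(10, 10)|²=45/4]]
   so C = (13, 23/2)

C = (13, 23/2)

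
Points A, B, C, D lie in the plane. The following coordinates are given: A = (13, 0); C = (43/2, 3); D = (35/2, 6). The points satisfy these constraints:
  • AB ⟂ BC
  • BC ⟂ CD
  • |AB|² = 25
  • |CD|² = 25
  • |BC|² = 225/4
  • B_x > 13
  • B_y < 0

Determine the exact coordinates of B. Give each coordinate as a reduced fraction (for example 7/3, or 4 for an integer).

1. B_x = 17  [[BC ⟂ CD ⇒ 4x-3y-77=0] ∩ [|B−(13, 0)|²=25]]
2. B_y = -3  [[BC ⟂ CD ⇒ 4x-3y-77=0] ∩ [|B−(13, 0)|²=25]]
   so B = (17, -3)

B = (17, -3)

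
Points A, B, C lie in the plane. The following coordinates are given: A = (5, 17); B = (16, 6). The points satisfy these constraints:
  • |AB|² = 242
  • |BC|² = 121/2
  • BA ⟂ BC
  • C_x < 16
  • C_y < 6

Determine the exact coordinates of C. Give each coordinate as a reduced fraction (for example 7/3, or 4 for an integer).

C = (21/2, 1/2)

1. C_x = 21/2  [[BA ⟂ BC ⇒ -11x+11y+110=0] ∩ [|C−(16, 6)|²=121/2]]
2. C_y = 1/2  [[BA ⟂ BC ⇒ -11x+11y+110=0] ∩ [|C−(16, 6)|²=121/2]]
   so C = (21/2, 1/2)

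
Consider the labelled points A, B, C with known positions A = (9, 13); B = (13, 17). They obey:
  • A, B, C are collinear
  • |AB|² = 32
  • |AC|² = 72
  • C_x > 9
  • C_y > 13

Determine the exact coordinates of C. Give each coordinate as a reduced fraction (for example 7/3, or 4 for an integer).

1. C_x = 15  [[A, B, C are collinear ⇒ -4x+4y-16=0] ∩ [|C−(9, 13)|²=72]]
2. C_y = 19  [[A, B, C are collinear ⇒ -4x+4y-16=0] ∩ [|C−(9, 13)|²=72]]
   so C = (15, 19)

C = (15, 19)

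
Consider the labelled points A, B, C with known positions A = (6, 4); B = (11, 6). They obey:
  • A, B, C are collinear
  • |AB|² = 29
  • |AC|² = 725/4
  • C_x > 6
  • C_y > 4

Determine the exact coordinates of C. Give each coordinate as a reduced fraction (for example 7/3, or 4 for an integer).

1. C_x = 37/2  [[A, B, C are collinear ⇒ -2x+5y-8=0] ∩ [|C−(6, 4)|²=725/4]]
2. C_y = 9  [[A, B, C are collinear ⇒ -2x+5y-8=0] ∩ [|C−(6, 4)|²=725/4]]
   so C = (37/2, 9)

C = (37/2, 9)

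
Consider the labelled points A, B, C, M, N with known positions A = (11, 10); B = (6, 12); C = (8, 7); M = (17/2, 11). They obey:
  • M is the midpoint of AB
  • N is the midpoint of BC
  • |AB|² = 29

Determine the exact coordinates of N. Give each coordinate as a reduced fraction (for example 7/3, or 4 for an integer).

N = (7, 19/2)

1. N_x = 7  [2·N = B+C = (6, 12)+(8, 7)]
2. N_y = 19/2  [2·N = B+C = (6, 12)+(8, 7)]
   so N = (7, 19/2)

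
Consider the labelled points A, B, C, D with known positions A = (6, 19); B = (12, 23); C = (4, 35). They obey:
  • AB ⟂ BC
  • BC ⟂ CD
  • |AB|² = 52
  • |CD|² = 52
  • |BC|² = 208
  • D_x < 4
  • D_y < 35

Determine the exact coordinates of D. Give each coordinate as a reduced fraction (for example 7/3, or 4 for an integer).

1. D_x = -2  [[BC ⟂ CD ⇒ -8x+12y-388=0] ∩ [|D−(4, 35)|²=52]]
2. D_y = 31  [[BC ⟂ CD ⇒ -8x+12y-388=0] ∩ [|D−(4, 35)|²=52]]
   so D = (-2, 31)

D = (-2, 31)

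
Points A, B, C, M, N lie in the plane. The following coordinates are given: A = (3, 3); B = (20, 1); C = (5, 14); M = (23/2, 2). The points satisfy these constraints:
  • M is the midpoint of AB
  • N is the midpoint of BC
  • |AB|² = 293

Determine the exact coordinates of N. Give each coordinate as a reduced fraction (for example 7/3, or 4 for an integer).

N = (25/2, 15/2)

1. N_x = 25/2  [2·N = B+C = (20, 1)+(5, 14)]
2. N_y = 15/2  [2·N = B+C = (20, 1)+(5, 14)]
   so N = (25/2, 15/2)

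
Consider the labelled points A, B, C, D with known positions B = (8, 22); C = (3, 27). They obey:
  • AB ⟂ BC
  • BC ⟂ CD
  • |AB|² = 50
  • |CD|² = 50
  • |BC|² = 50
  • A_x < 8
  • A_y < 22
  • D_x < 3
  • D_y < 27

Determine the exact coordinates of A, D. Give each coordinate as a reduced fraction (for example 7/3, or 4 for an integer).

A = (3, 17)
D = (-2, 22)

1. A_x = 3  [[AB ⟂ BC ⇒ 5x-5y+70=0] ∩ [|A−(8, 22)|²=50]]
2. A_y = 17  [[AB ⟂ BC ⇒ 5x-5y+70=0] ∩ [|A−(8, 22)|²=50]]
   so A = (3, 17)
3. D_x = -2  [[BC ⟂ CD ⇒ -5x+5y-120=0] ∩ [|D−(3, 27)|²=50]]
4. D_y = 22  [[BC ⟂ CD ⇒ -5x+5y-120=0] ∩ [|D−(3, 27)|²=50]]
   so D = (-2, 22)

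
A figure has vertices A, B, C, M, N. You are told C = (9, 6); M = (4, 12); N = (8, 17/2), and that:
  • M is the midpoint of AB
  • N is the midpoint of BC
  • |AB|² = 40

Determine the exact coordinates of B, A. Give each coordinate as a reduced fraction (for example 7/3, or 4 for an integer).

B = (7, 11)
A = (1, 13)

1. B_x = 7  [B = 2·N−C = 2·(8, 17/2)−(9, 6)]
2. B_y = 11  [B = 2·N−C = 2·(8, 17/2)−(9, 6)]
   so B = (7, 11)
3. A_x = 1  [A = 2·M−B = 2·(4, 12)−(7, 11)]
4. A_y = 13  [A = 2·M−B = 2·(4, 12)−(7, 11)]
   so A = (1, 13)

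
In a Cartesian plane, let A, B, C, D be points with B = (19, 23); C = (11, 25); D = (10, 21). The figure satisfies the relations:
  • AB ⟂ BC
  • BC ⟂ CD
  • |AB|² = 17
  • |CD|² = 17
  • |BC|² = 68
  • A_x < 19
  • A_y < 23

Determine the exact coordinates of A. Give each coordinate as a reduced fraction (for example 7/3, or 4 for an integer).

1. A_x = 18  [[AB ⟂ BC ⇒ 8x-2y-106=0] ∩ [|A−(19, 23)|²=17]]
2. A_y = 19  [[AB ⟂ BC ⇒ 8x-2y-106=0] ∩ [|A−(19, 23)|²=17]]
   so A = (18, 19)

A = (18, 19)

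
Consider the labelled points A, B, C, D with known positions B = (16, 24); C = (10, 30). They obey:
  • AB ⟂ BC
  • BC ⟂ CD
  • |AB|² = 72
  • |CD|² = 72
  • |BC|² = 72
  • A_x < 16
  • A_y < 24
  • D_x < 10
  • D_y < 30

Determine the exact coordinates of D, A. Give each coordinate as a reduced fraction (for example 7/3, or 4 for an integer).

1. D_x = 4  [[BC ⟂ CD ⇒ -6x+6y-120=0] ∩ [|D−(10, 30)|²=72]]
2. D_y = 24  [[BC ⟂ CD ⇒ -6x+6y-120=0] ∩ [|D−(10, 30)|²=72]]
   so D = (4, 24)
3. A_x = 10  [[AB ⟂ BC ⇒ 6x-6y+48=0] ∩ [|A−(16, 24)|²=72]]
4. A_y = 18  [[AB ⟂ BC ⇒ 6x-6y+48=0] ∩ [|A−(16, 24)|²=72]]
   so A = (10, 18)

D = (4, 24)
A = (10, 18)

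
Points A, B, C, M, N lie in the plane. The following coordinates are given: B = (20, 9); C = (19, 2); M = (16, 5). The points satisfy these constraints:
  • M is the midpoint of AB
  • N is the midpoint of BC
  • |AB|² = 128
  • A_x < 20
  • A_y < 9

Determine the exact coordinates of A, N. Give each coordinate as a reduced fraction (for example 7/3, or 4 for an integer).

1. A_x = 12  [A = 2·M−B = 2·(16, 5)−(20, 9)]
2. A_y = 1  [A = 2·M−B = 2·(16, 5)−(20, 9)]
   so A = (12, 1)
3. N_x = 39/2  [2·N = B+C = (20, 9)+(19, 2)]
4. N_y = 11/2  [2·N = B+C = (20, 9)+(19, 2)]
   so N = (39/2, 11/2)

A = (12, 1)
N = (39/2, 11/2)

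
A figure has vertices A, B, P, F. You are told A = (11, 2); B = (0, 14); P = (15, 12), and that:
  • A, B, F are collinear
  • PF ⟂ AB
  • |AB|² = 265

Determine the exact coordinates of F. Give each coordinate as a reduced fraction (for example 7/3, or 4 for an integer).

1. F_x = 2079/265  [[A, B, F are collinear ⇒ -12x-11y+154=0] ∩ [PF ⟂ AB ⇒ -11x+12y+21=0]]
2. F_y = 1442/265  [[A, B, F are collinear ⇒ -12x-11y+154=0] ∩ [PF ⟂ AB ⇒ -11x+12y+21=0]]
   so F = (2079/265, 1442/265)

F = (2079/265, 1442/265)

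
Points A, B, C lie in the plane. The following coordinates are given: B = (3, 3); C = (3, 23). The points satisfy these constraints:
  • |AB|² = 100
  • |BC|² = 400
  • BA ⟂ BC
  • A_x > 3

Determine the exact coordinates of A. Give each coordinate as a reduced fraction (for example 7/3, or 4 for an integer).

1. A_x = 13  [[BA ⟂ BC ⇒ 20y-60=0] ∩ [|A−(3, 3)|²=100]]
2. A_y = 3  [[BA ⟂ BC ⇒ 20y-60=0] ∩ [|A−(3, 3)|²=100]]
   so A = (13, 3)

A = (13, 3)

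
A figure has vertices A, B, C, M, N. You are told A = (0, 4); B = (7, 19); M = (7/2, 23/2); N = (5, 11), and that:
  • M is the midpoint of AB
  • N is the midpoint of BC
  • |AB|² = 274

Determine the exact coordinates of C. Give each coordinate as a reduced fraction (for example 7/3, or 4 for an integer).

1. C_x = 3  [C = 2·N−B = 2·(5, 11)−(7, 19)]
2. C_y = 3  [C = 2·N−B = 2·(5, 11)−(7, 19)]
   so C = (3, 3)

C = (3, 3)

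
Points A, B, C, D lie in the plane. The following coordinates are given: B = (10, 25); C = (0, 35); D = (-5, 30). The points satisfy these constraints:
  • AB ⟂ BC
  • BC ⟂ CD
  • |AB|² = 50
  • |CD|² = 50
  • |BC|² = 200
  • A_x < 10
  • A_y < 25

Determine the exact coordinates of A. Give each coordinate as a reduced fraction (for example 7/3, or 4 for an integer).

A = (5, 20)

1. A_x = 5  [[AB ⟂ BC ⇒ 10x-10y+150=0] ∩ [|A−(10, 25)|²=50]]
2. A_y = 20  [[AB ⟂ BC ⇒ 10x-10y+150=0] ∩ [|A−(10, 25)|²=50]]
   so A = (5, 20)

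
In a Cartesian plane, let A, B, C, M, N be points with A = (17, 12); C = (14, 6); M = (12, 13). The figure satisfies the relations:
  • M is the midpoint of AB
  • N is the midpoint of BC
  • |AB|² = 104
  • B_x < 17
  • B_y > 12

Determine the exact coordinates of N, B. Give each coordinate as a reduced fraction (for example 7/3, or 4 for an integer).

N = (21/2, 10)
B = (7, 14)

1. B_x = 7  [B = 2·M−A = 2·(12, 13)−(17, 12)]
2. B_y = 14  [B = 2·M−A = 2·(12, 13)−(17, 12)]
   so B = (7, 14)
3. N_x = 21/2  [2·N = B+C = (7, 14)+(14, 6)]
4. N_y = 10  [2·N = B+C = (7, 14)+(14, 6)]
   so N = (21/2, 10)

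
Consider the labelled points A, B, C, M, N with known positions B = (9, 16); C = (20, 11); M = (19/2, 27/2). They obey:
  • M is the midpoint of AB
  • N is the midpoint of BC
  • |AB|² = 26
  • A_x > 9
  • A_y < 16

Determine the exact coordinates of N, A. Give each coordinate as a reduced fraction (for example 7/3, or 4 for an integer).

N = (29/2, 27/2)
A = (10, 11)

1. A_x = 10  [A = 2·M−B = 2·(19/2, 27/2)−(9, 16)]
2. A_y = 11  [A = 2·M−B = 2·(19/2, 27/2)−(9, 16)]
   so A = (10, 11)
3. N_x = 29/2  [2·N = B+C = (9, 16)+(20, 11)]
4. N_y = 27/2  [2·N = B+C = (9, 16)+(20, 11)]
   so N = (29/2, 27/2)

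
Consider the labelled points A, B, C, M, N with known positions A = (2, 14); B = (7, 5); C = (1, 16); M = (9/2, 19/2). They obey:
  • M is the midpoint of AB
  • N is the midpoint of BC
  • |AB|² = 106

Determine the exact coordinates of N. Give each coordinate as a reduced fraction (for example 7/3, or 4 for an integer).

1. N_x = 4  [2·N = B+C = (7, 5)+(1, 16)]
2. N_y = 21/2  [2·N = B+C = (7, 5)+(1, 16)]
   so N = (4, 21/2)

N = (4, 21/2)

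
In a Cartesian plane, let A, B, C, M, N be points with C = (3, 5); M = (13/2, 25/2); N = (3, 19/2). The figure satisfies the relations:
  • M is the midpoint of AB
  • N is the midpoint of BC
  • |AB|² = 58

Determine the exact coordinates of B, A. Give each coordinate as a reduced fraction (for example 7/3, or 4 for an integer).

B = (3, 14)
A = (10, 11)

1. B_x = 3  [B = 2·N−C = 2·(3, 19/2)−(3, 5)]
2. B_y = 14  [B = 2·N−C = 2·(3, 19/2)−(3, 5)]
   so B = (3, 14)
3. A_x = 10  [A = 2·M−B = 2·(13/2, 25/2)−(3, 14)]
4. A_y = 11  [A = 2·M−B = 2·(13/2, 25/2)−(3, 14)]
   so A = (10, 11)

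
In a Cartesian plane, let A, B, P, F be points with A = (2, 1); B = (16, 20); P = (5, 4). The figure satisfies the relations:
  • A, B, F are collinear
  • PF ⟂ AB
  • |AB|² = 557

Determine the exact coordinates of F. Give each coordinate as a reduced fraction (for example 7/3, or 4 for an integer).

1. F_x = 2500/557  [[A, B, F are collinear ⇒ -19x+14y+24=0] ∩ [PF ⟂ AB ⇒ 14x+19y-146=0]]
2. F_y = 2438/557  [[A, B, F are collinear ⇒ -19x+14y+24=0] ∩ [PF ⟂ AB ⇒ 14x+19y-146=0]]
   so F = (2500/557, 2438/557)

F = (2500/557, 2438/557)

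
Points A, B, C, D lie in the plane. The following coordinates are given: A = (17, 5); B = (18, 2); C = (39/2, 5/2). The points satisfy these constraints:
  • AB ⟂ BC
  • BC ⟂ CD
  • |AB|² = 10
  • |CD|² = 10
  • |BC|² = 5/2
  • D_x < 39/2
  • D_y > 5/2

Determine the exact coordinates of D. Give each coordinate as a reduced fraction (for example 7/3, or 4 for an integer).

D = (37/2, 11/2)

1. D_x = 37/2  [[BC ⟂ CD ⇒ 3/2x+1/2y-61/2=0] ∩ [|D−(39/2, 5/2)|²=10]]
2. D_y = 11/2  [[BC ⟂ CD ⇒ 3/2x+1/2y-61/2=0] ∩ [|D−(39/2, 5/2)|²=10]]
   so D = (37/2, 11/2)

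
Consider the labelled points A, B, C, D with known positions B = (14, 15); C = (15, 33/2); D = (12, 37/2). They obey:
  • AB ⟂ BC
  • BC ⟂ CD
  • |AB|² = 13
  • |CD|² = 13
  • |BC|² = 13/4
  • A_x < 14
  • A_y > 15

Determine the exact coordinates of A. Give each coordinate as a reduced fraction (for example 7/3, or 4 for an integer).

1. A_x = 11  [[AB ⟂ BC ⇒ -1x-3/2y+73/2=0] ∩ [|A−(14, 15)|²=13]]
2. A_y = 17  [[AB ⟂ BC ⇒ -1x-3/2y+73/2=0] ∩ [|A−(14, 15)|²=13]]
   so A = (11, 17)

A = (11, 17)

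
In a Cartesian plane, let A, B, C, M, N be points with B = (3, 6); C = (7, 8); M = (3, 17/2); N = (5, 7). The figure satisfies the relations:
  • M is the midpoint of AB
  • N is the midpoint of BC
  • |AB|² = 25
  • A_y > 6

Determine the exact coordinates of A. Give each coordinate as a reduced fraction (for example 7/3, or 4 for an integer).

A = (3, 11)

1. A_x = 3  [A = 2·M−B = 2·(3, 17/2)−(3, 6)]
2. A_y = 11  [A = 2·M−B = 2·(3, 17/2)−(3, 6)]
   so A = (3, 11)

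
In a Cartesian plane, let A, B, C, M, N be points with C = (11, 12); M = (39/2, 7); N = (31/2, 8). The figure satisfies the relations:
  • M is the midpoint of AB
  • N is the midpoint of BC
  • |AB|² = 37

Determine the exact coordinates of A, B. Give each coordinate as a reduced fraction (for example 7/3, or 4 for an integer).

A = (19, 10)
B = (20, 4)

1. B_x = 20  [B = 2·N−C = 2·(31/2, 8)−(11, 12)]
2. B_y = 4  [B = 2·N−C = 2·(31/2, 8)−(11, 12)]
   so B = (20, 4)
3. A_x = 19  [A = 2·M−B = 2·(39/2, 7)−(20, 4)]
4. A_y = 10  [A = 2·M−B = 2·(39/2, 7)−(20, 4)]
   so A = (19, 10)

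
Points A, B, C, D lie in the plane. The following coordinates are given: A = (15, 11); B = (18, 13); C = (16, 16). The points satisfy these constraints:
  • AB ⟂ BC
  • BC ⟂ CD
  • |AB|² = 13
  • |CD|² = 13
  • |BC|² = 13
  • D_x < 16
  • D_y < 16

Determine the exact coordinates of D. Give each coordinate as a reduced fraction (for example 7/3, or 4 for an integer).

D = (13, 14)

1. D_x = 13  [[BC ⟂ CD ⇒ -2x+3y-16=0] ∩ [|D−(16, 16)|²=13]]
2. D_y = 14  [[BC ⟂ CD ⇒ -2x+3y-16=0] ∩ [|D−(16, 16)|²=13]]
   so D = (13, 14)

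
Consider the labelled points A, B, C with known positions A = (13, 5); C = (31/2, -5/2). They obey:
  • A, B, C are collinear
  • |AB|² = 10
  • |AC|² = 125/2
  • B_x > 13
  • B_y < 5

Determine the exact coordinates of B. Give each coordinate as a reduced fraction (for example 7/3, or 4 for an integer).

B = (14, 2)

1. B_x = 14  [[A, B, C are collinear ⇒ -15/2x-5/2y+110=0] ∩ [|B−(13, 5)|²=10]]
2. B_y = 2  [[A, B, C are collinear ⇒ -15/2x-5/2y+110=0] ∩ [|B−(13, 5)|²=10]]
   so B = (14, 2)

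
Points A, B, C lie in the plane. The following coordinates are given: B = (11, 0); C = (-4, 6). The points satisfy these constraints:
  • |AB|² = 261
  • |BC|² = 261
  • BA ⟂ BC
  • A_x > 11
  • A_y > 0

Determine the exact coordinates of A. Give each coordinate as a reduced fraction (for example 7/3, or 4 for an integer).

A = (17, 15)

1. A_x = 17  [[BA ⟂ BC ⇒ -15x+6y+165=0] ∩ [|A−(11, 0)|²=261]]
2. A_y = 15  [[BA ⟂ BC ⇒ -15x+6y+165=0] ∩ [|A−(11, 0)|²=261]]
   so A = (17, 15)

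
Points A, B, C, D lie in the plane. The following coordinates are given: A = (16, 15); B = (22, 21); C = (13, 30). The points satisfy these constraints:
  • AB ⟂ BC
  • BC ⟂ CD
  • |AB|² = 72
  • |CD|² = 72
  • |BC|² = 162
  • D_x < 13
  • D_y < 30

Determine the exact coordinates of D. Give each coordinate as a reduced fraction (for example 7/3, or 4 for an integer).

D = (7, 24)

1. D_x = 7  [[BC ⟂ CD ⇒ -9x+9y-153=0] ∩ [|D−(13, 30)|²=72]]
2. D_y = 24  [[BC ⟂ CD ⇒ -9x+9y-153=0] ∩ [|D−(13, 30)|²=72]]
   so D = (7, 24)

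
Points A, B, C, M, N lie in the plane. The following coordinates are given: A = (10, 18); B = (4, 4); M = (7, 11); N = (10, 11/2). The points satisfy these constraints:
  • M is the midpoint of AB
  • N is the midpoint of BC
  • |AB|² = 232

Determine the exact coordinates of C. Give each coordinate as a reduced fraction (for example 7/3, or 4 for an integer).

C = (16, 7)

1. C_x = 16  [C = 2·N−B = 2·(10, 11/2)−(4, 4)]
2. C_y = 7  [C = 2·N−B = 2·(10, 11/2)−(4, 4)]
   so C = (16, 7)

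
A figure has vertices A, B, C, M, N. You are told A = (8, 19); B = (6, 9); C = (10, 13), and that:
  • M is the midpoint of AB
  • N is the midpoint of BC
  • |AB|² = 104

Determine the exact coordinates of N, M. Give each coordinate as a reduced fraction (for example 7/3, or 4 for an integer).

1. M_x = 7  [2·M = A+B = (8, 19)+(6, 9)]
2. M_y = 14  [2·M = A+B = (8, 19)+(6, 9)]
   so M = (7, 14)
3. N_x = 8  [2·N = B+C = (6, 9)+(10, 13)]
4. N_y = 11  [2·N = B+C = (6, 9)+(10, 13)]
   so N = (8, 11)

N = (8, 11)
M = (7, 14)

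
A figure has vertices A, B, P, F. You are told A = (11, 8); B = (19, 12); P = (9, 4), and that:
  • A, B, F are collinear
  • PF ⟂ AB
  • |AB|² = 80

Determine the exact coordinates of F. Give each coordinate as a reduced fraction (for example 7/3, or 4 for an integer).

1. F_x = 39/5  [[A, B, F are collinear ⇒ -4x+8y-20=0] ∩ [PF ⟂ AB ⇒ 8x+4y-88=0]]
2. F_y = 32/5  [[A, B, F are collinear ⇒ -4x+8y-20=0] ∩ [PF ⟂ AB ⇒ 8x+4y-88=0]]
   so F = (39/5, 32/5)

F = (39/5, 32/5)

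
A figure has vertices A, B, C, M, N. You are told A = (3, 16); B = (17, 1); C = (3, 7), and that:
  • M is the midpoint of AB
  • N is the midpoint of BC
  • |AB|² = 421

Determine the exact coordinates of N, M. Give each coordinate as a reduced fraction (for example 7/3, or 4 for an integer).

1. M_x = 10  [2·M = A+B = (3, 16)+(17, 1)]
2. M_y = 17/2  [2·M = A+B = (3, 16)+(17, 1)]
   so M = (10, 17/2)
3. N_x = 10  [2·N = B+C = (17, 1)+(3, 7)]
4. N_y = 4  [2·N = B+C = (17, 1)+(3, 7)]
   so N = (10, 4)

N = (10, 4)
M = (10, 17/2)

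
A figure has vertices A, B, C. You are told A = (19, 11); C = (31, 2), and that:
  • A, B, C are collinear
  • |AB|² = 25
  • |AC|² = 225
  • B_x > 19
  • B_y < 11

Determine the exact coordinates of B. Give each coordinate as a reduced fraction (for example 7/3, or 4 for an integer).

B = (23, 8)

1. B_x = 23  [[A, B, C are collinear ⇒ -9x-12y+303=0] ∩ [|B−(19, 11)|²=25]]
2. B_y = 8  [[A, B, C are collinear ⇒ -9x-12y+303=0] ∩ [|B−(19, 11)|²=25]]
   so B = (23, 8)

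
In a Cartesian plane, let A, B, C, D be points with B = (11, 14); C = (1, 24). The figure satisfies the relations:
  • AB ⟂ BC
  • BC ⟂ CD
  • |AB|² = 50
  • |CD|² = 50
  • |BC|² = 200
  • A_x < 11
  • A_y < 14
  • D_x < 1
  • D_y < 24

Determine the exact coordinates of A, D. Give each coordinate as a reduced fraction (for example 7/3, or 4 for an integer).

A = (6, 9)
D = (-4, 19)

1. A_x = 6  [[AB ⟂ BC ⇒ 10x-10y+30=0] ∩ [|A−(11, 14)|²=50]]
2. A_y = 9  [[AB ⟂ BC ⇒ 10x-10y+30=0] ∩ [|A−(11, 14)|²=50]]
   so A = (6, 9)
3. D_x = -4  [[BC ⟂ CD ⇒ -10x+10y-230=0] ∩ [|D−(1, 24)|²=50]]
4. D_y = 19  [[BC ⟂ CD ⇒ -10x+10y-230=0] ∩ [|D−(1, 24)|²=50]]
   so D = (-4, 19)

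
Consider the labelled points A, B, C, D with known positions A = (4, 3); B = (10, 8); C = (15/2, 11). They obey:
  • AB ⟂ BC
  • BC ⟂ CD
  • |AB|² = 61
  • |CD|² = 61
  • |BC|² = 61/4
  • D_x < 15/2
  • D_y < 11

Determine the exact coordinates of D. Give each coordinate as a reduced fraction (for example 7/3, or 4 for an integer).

D = (3/2, 6)

1. D_x = 3/2  [[BC ⟂ CD ⇒ -5/2x+3y-57/4=0] ∩ [|D−(15/2, 11)|²=61]]
2. D_y = 6  [[BC ⟂ CD ⇒ -5/2x+3y-57/4=0] ∩ [|D−(15/2, 11)|²=61]]
   so D = (3/2, 6)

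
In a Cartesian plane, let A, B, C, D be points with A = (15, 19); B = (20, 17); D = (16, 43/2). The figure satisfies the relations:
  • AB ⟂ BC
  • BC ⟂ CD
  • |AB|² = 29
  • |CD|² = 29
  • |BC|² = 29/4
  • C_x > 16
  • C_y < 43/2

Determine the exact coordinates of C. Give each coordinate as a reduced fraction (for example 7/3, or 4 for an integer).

C = (21, 39/2)

1. C_x = 21  [[AB ⟂ BC ⇒ 5x-2y-66=0] ∩ [|C−(16, 43/2)|²=29]]
2. C_y = 39/2  [[AB ⟂ BC ⇒ 5x-2y-66=0] ∩ [|C−(16, 43/2)|²=29]]
   so C = (21, 39/2)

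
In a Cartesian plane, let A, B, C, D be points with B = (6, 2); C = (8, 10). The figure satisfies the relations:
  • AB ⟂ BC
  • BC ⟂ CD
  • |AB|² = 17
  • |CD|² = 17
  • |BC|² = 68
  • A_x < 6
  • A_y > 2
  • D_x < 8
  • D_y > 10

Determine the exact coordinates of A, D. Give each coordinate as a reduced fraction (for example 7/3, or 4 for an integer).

A = (2, 3)
D = (4, 11)

1. A_x = 2  [[AB ⟂ BC ⇒ -2x-8y+28=0] ∩ [|A−(6, 2)|²=17]]
2. A_y = 3  [[AB ⟂ BC ⇒ -2x-8y+28=0] ∩ [|A−(6, 2)|²=17]]
   so A = (2, 3)
3. D_x = 4  [[BC ⟂ CD ⇒ 2x+8y-96=0] ∩ [|D−(8, 10)|²=17]]
4. D_y = 11  [[BC ⟂ CD ⇒ 2x+8y-96=0] ∩ [|D−(8, 10)|²=17]]
   so D = (4, 11)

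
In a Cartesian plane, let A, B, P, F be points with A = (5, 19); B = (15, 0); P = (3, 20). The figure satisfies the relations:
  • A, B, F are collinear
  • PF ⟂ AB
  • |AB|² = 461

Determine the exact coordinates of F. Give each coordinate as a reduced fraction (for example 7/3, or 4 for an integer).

1. F_x = 1915/461  [[A, B, F are collinear ⇒ 19x+10y-285=0] ∩ [PF ⟂ AB ⇒ 10x-19y+350=0]]
2. F_y = 9500/461  [[A, B, F are collinear ⇒ 19x+10y-285=0] ∩ [PF ⟂ AB ⇒ 10x-19y+350=0]]
   so F = (1915/461, 9500/461)

F = (1915/461, 9500/461)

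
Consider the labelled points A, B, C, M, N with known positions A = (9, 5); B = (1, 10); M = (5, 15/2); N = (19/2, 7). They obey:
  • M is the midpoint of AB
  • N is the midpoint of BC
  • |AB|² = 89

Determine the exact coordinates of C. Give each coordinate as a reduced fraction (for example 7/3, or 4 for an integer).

1. C_x = 18  [C = 2·N−B = 2·(19/2, 7)−(1, 10)]
2. C_y = 4  [C = 2·N−B = 2·(19/2, 7)−(1, 10)]
   so C = (18, 4)

C = (18, 4)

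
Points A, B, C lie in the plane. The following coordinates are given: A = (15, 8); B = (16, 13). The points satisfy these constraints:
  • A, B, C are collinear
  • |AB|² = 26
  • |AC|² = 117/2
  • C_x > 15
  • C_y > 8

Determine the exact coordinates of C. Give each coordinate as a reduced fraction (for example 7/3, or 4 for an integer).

C = (33/2, 31/2)

1. C_x = 33/2  [[A, B, C are collinear ⇒ -5x+1y+67=0] ∩ [|C−(15, 8)|²=117/2]]
2. C_y = 31/2  [[A, B, C are collinear ⇒ -5x+1y+67=0] ∩ [|C−(15, 8)|²=117/2]]
   so C = (33/2, 31/2)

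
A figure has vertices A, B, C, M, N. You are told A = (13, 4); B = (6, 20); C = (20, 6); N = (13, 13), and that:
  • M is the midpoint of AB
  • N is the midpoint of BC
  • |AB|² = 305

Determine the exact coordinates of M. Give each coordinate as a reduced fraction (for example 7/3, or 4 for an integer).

M = (19/2, 12)

1. M_x = 19/2  [2·M = A+B = (13, 4)+(6, 20)]
2. M_y = 12  [2·M = A+B = (13, 4)+(6, 20)]
   so M = (19/2, 12)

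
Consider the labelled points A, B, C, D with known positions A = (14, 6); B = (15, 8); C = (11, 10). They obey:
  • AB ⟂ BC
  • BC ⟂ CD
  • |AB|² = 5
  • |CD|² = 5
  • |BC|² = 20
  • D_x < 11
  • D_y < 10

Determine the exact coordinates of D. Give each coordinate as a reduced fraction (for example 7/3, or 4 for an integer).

1. D_x = 10  [[BC ⟂ CD ⇒ -4x+2y+24=0] ∩ [|D−(11, 10)|²=5]]
2. D_y = 8  [[BC ⟂ CD ⇒ -4x+2y+24=0] ∩ [|D−(11, 10)|²=5]]
   so D = (10, 8)

D = (10, 8)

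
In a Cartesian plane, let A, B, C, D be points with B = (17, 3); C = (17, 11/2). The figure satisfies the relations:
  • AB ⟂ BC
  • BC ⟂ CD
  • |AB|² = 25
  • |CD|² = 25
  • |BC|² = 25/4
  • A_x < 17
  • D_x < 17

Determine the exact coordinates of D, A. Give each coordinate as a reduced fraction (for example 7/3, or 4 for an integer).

D = (12, 11/2)
A = (12, 3)

1. D_x = 12  [[BC ⟂ CD ⇒ 5/2y-55/4=0] ∩ [|D−(17, 11/2)|²=25]]
2. D_y = 11/2  [[BC ⟂ CD ⇒ 5/2y-55/4=0] ∩ [|D−(17, 11/2)|²=25]]
   so D = (12, 11/2)
3. A_x = 12  [[AB ⟂ BC ⇒ -5/2y+15/2=0] ∩ [|A−(17, 3)|²=25]]
4. A_y = 3  [[AB ⟂ BC ⇒ -5/2y+15/2=0] ∩ [|A−(17, 3)|²=25]]
   so A = (12, 3)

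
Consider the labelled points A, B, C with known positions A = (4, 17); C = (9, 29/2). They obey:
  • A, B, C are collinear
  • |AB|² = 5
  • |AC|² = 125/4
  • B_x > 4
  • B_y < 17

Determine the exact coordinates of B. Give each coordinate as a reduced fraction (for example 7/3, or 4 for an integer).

1. B_x = 6  [[A, B, C are collinear ⇒ -5/2x-5y+95=0] ∩ [|B−(4, 17)|²=5]]
2. B_y = 16  [[A, B, C are collinear ⇒ -5/2x-5y+95=0] ∩ [|B−(4, 17)|²=5]]
   so B = (6, 16)

B = (6, 16)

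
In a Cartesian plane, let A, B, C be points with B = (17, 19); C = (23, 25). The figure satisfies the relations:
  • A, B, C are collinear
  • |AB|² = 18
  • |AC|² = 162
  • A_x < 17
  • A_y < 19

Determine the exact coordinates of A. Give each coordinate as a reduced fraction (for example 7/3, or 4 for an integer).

1. A_x = 14  [[A, B, C are collinear ⇒ -6x+6y-12=0] ∩ [|A−(17, 19)|²=18]]
2. A_y = 16  [[A, B, C are collinear ⇒ -6x+6y-12=0] ∩ [|A−(17, 19)|²=18]]
   so A = (14, 16)

A = (14, 16)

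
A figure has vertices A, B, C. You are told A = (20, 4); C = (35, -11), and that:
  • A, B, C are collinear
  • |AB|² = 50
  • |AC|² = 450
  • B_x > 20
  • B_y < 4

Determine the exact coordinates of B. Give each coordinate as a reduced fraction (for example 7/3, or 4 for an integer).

B = (25, -1)

1. B_x = 25  [[A, B, C are collinear ⇒ -15x-15y+360=0] ∩ [|B−(20, 4)|²=50]]
2. B_y = -1  [[A, B, C are collinear ⇒ -15x-15y+360=0] ∩ [|B−(20, 4)|²=50]]
   so B = (25, -1)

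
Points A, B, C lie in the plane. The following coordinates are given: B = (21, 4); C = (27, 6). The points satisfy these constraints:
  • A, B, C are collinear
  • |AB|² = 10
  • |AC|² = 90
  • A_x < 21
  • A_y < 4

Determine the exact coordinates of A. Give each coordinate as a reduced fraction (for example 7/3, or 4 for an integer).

A = (18, 3)

1. A_x = 18  [[A, B, C are collinear ⇒ -2x+6y+18=0] ∩ [|A−(21, 4)|²=10]]
2. A_y = 3  [[A, B, C are collinear ⇒ -2x+6y+18=0] ∩ [|A−(21, 4)|²=10]]
   so A = (18, 3)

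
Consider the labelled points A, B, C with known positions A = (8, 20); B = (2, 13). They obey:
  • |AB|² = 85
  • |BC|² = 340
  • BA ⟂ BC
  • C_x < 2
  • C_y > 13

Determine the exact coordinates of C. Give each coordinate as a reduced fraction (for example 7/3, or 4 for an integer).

1. C_x = -12  [[BA ⟂ BC ⇒ 6x+7y-103=0] ∩ [|C−(2, 13)|²=340]]
2. C_y = 25  [[BA ⟂ BC ⇒ 6x+7y-103=0] ∩ [|C−(2, 13)|²=340]]
   so C = (-12, 25)

C = (-12, 25)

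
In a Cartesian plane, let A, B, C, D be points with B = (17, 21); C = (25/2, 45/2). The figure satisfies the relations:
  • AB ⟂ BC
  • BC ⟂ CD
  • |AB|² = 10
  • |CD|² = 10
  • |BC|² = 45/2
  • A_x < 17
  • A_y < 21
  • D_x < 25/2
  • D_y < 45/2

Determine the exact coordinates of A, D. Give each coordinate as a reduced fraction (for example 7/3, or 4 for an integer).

A = (16, 18)
D = (23/2, 39/2)

1. A_x = 16  [[AB ⟂ BC ⇒ 9/2x-3/2y-45=0] ∩ [|A−(17, 21)|²=10]]
2. A_y = 18  [[AB ⟂ BC ⇒ 9/2x-3/2y-45=0] ∩ [|A−(17, 21)|²=10]]
   so A = (16, 18)
3. D_x = 23/2  [[BC ⟂ CD ⇒ -9/2x+3/2y+45/2=0] ∩ [|D−(25/2, 45/2)|²=10]]
4. D_y = 39/2  [[BC ⟂ CD ⇒ -9/2x+3/2y+45/2=0] ∩ [|D−(25/2, 45/2)|²=10]]
   so D = (23/2, 39/2)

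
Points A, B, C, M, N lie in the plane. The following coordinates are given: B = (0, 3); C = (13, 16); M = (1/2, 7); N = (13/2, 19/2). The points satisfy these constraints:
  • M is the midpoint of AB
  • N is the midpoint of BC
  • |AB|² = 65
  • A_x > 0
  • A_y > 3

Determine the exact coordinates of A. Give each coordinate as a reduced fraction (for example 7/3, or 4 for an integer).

1. A_x = 1  [A = 2·M−B = 2·(1/2, 7)−(0, 3)]
2. A_y = 11  [A = 2·M−B = 2·(1/2, 7)−(0, 3)]
   so A = (1, 11)

A = (1, 11)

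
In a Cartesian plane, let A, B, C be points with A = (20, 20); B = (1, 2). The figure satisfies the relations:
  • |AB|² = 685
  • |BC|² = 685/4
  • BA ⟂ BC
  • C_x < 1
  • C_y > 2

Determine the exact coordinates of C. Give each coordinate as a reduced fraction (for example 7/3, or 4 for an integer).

C = (-8, 23/2)

1. C_x = -8  [[BA ⟂ BC ⇒ 19x+18y-55=0] ∩ [|C−(1, 2)|²=685/4]]
2. C_y = 23/2  [[BA ⟂ BC ⇒ 19x+18y-55=0] ∩ [|C−(1, 2)|²=685/4]]
   so C = (-8, 23/2)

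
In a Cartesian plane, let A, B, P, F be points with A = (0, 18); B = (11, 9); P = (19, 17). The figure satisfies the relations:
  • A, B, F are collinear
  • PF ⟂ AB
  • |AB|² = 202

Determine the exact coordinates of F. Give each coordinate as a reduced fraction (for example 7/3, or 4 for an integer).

F = (1199/101, 837/101)

1. F_x = 1199/101  [[A, B, F are collinear ⇒ 9x+11y-198=0] ∩ [PF ⟂ AB ⇒ 11x-9y-56=0]]
2. F_y = 837/101  [[A, B, F are collinear ⇒ 9x+11y-198=0] ∩ [PF ⟂ AB ⇒ 11x-9y-56=0]]
   so F = (1199/101, 837/101)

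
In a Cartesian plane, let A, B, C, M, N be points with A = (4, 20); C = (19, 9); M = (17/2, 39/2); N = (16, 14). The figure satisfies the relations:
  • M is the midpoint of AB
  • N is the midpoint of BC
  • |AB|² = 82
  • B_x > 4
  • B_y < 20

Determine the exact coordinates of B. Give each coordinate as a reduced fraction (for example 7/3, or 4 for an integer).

B = (13, 19)

1. B_x = 13  [B = 2·M−A = 2·(17/2, 39/2)−(4, 20)]
2. B_y = 19  [B = 2·M−A = 2·(17/2, 39/2)−(4, 20)]
   so B = (13, 19)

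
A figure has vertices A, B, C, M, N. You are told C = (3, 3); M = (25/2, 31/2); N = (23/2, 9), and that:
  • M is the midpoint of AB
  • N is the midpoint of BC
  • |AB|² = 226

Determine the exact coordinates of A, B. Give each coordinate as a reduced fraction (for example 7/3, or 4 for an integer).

A = (5, 16)
B = (20, 15)

1. B_x = 20  [B = 2·N−C = 2·(23/2, 9)−(3, 3)]
2. B_y = 15  [B = 2·N−C = 2·(23/2, 9)−(3, 3)]
   so B = (20, 15)
3. A_x = 5  [A = 2·M−B = 2·(25/2, 31/2)−(20, 15)]
4. A_y = 16  [A = 2·M−B = 2·(25/2, 31/2)−(20, 15)]
   so A = (5, 16)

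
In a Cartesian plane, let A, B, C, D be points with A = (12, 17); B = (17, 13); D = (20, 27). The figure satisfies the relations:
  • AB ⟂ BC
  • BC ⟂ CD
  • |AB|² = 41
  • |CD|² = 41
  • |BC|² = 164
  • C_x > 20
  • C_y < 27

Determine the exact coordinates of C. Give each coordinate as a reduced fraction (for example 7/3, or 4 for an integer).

C = (25, 23)

1. C_x = 25  [[AB ⟂ BC ⇒ 5x-4y-33=0] ∩ [|C−(20, 27)|²=41]]
2. C_y = 23  [[AB ⟂ BC ⇒ 5x-4y-33=0] ∩ [|C−(20, 27)|²=41]]
   so C = (25, 23)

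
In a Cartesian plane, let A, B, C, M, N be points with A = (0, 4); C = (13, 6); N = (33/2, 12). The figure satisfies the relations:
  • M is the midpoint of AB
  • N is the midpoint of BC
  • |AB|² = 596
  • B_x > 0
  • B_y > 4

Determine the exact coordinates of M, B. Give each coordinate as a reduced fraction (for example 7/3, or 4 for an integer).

1. B_x = 20  [B = 2·N−C = 2·(33/2, 12)−(13, 6)]
2. B_y = 18  [B = 2·N−C = 2·(33/2, 12)−(13, 6)]
   so B = (20, 18)
3. M_x = 10  [2·M = A+B = (0, 4)+(20, 18)]
4. M_y = 11  [2·M = A+B = (0, 4)+(20, 18)]
   so M = (10, 11)

M = (10, 11)
B = (20, 18)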